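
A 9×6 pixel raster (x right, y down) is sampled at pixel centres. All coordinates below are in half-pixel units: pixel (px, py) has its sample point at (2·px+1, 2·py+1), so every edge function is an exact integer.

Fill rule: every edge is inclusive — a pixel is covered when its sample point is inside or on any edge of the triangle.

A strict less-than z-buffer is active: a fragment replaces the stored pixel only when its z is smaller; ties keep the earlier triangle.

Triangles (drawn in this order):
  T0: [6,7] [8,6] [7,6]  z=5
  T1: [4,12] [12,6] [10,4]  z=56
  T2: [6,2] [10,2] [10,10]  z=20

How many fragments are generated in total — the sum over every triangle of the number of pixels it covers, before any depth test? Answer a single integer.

T0:
  2·area = 1  (B↔C swapped to make it positive)
  edge (6, 7)→(7, 6): d=(1,-1) inclusive
  edge (7, 6)→(8, 6): d=(1,0) inclusive
  edge (8, 6)→(6, 7): d=(-2,1) inclusive
  covered (0 px):
    · · · · · · · · ·
    · · · · · · · · ·
    · · · · · · · · ·
    · · · · · · · · ·
    · · · · · · · · ·
    · · · · · · · · ·
T1:
  2·area = 28  (B↔C swapped to make it positive)
  edge (4, 12)→(10, 4): d=(6,-8) inclusive
  edge (10, 4)→(12, 6): d=(2,2) inclusive
  edge (12, 6)→(4, 12): d=(-8,6) inclusive
    (3,0)@(7, 1): e=[-42,0,70] → ·  [on edge]
    (4,1)@(9, 3): e=[-14,0,42] → ·  [on edge]
    (5,2)@(11, 5): e=[14,0,14] → #  [on edge]
    (6,2)@(13, 5): e=[30,-4,2] → ·
    (4,3)@(9, 7): e=[10,8,10] → #
    (5,3)@(11, 7): e=[26,4,-2] → ·
    (6,3)@(13, 7): e=[42,0,-14] → ·  [on edge]
    (3,4)@(7, 9): e=[6,16,6] → #
    (4,4)@(9, 9): e=[22,12,-6] → ·
    (7,4)@(15, 9): e=[70,0,-42] → ·  [on edge]
    (2,5)@(5, 11): e=[2,24,2] → #
    (3,5)@(7, 11): e=[18,20,-10] → ·
    (8,5)@(17, 11): e=[98,0,-70] → ·  [on edge]
  covered (4 px):
    · · · · · · · · ·
    · · · · · · · · ·
    · · · · · # · · ·
    · · · · # · · · ·
    · · · # · · · · ·
    · · # · · · · · ·
T2:
  2·area = 32
  edge (6, 2)→(10, 2): d=(4,0) inclusive
  edge (10, 2)→(10, 10): d=(0,8) inclusive
  edge (10, 10)→(6, 2): d=(-4,-8) inclusive
    (3,1)@(7, 3): e=[4,24,4] → #
    (4,1)@(9, 3): e=[4,8,20] → #
    (5,1)@(11, 3): e=[4,-8,36] → ·
    (3,2)@(7, 5): e=[12,24,-4] → ·
    (4,2)@(9, 5): e=[12,8,12] → #
    (5,2)@(11, 5): e=[12,-8,28] → ·
    (4,3)@(9, 7): e=[20,8,4] → #
    (5,3)@(11, 7): e=[20,-8,20] → ·
    (4,4)@(9, 9): e=[28,8,-4] → ·
  covered (4 px):
    · · · · · · · · ·
    · · · # # · · · ·
    · · · · # · · · ·
    · · · · # · · · ·
    · · · · · · · · ·
    · · · · · · · · ·

Final: 8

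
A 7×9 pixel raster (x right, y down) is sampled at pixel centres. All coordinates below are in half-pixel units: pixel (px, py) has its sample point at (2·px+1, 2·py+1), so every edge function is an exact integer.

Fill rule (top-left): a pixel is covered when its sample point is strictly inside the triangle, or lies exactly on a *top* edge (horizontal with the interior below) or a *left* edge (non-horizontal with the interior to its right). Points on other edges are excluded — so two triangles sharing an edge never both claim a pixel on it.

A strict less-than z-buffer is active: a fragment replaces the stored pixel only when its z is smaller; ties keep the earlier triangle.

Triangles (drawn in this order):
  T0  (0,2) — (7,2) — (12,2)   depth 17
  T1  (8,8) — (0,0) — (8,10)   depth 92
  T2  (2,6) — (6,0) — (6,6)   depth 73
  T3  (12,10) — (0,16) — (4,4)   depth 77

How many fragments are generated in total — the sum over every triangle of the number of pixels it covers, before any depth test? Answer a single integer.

T0:
  degenerate (2·area = 0) — covers nothing
T1:
  2·area = 16  (B↔C swapped to make it positive)
  edge (8, 8)→(8, 10): d=(0,2) right/bottom  bias=-1
  edge (8, 10)→(0, 0): d=(-8,-10) top-left  bias=+0
  edge (0, 0)→(8, 8): d=(8,8) right/bottom  bias=-1
    (0,0)@(1, 1): e=[14,2,0] → ·  [on edge]
    (1,1)@(3, 3): e=[10,6,0] → ·  [on edge]
    (2,2)@(5, 5): e=[6,10,0] → ·  [on edge]
    (3,3)@(7, 7): e=[2,14,0] → ·  [on edge]
    (4,4)@(9, 9): e=[-2,18,0] → ·  [on edge]
    (5,5)@(11, 11): e=[-6,22,0] → ·  [on edge]
    (6,6)@(13, 13): e=[-10,26,0] → ·  [on edge]
  covered (0 px):
    · · · · · · ·
    · · · · · · ·
    · · · · · · ·
    · · · · · · ·
    · · · · · · ·
    · · · · · · ·
    · · · · · · ·
    · · · · · · ·
    · · · · · · ·
T2:
  2·area = 24
  edge (2, 6)→(6, 0): d=(4,-6) top-left  bias=+0
  edge (6, 0)→(6, 6): d=(0,6) right/bottom  bias=-1
  edge (6, 6)→(2, 6): d=(-4,0) right/bottom  bias=-1
    (2,1)@(5, 3): e=[6,6,12] → █
    (3,1)@(7, 3): e=[18,-6,12] → ·
    (1,2)@(3, 5): e=[2,18,4] → █
    (3,2)@(7, 5): e=[26,-6,4] → ·
    (1,3)@(3, 7): e=[10,18,-4] → ·
    (2,3)@(5, 7): e=[22,6,-4] → ·
  covered (3 px):
    · · · · · · ·
    · · █ · · · ·
    · █ █ · · · ·
    · · · · · · ·
    · · · · · · ·
    · · · · · · ·
    · · · · · · ·
    · · · · · · ·
    · · · · · · ·
T3:
  2·area = 120
  edge (12, 10)→(0, 16): d=(-12,6) right/bottom  bias=-1
  edge (0, 16)→(4, 4): d=(4,-12) top-left  bias=+0
  edge (4, 4)→(12, 10): d=(8,6) right/bottom  bias=-1
    (2,0)@(5, 1): e=[150,0,-30] → ·  [on edge]
    (2,2)@(5, 5): e=[102,16,2] → █
    (3,2)@(7, 5): e=[90,40,-10] → ·
    (1,3)@(3, 7): e=[90,0,30] → █  [on edge]
    (3,3)@(7, 7): e=[66,48,6] → █
    (4,3)@(9, 7): e=[54,72,-6] → ·
    (1,4)@(3, 9): e=[66,8,46] → █
    (4,4)@(9, 9): e=[30,80,10] → █
    (5,4)@(11, 9): e=[18,104,-2] → ·
    (1,5)@(3, 11): e=[42,16,62] → █
    (5,5)@(11, 11): e=[-6,112,14] → ·
    (0,6)@(1, 13): e=[30,0,90] → █  [on edge]
  covered (16 px):
    · · · · · · ·
    · · · · · · ·
    · · █ · · · ·
    · █ █ █ · · ·
    · █ █ █ █ · ·
    · █ █ █ █ · ·
    █ █ █ · · · ·
    █ · · · · · ·
    · · · · · · ·

Answer: 19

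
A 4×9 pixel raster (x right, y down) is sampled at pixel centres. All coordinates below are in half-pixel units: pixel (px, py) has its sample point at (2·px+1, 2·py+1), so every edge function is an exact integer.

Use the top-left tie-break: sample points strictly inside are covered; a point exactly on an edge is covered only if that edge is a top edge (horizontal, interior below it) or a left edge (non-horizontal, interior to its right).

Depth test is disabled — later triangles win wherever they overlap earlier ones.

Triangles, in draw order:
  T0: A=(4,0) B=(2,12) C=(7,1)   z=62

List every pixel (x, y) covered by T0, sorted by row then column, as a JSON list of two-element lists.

T0:
  2·area = 38  (B↔C swapped to make it positive)
  edge (4, 0)→(7, 1): d=(3,1) right/bottom  bias=-1
  edge (7, 1)→(2, 12): d=(-5,11) right/bottom  bias=-1
  edge (2, 12)→(4, 0): d=(2,-12) top-left  bias=+0
    (2,0)@(5, 1): e=[2,22,14] → #
    (3,0)@(7, 1): e=[0,0,38] → ·  [on edge]
    (2,1)@(5, 3): e=[8,12,18] → #
    (3,1)@(7, 3): e=[6,-10,42] → ·
    (2,2)@(5, 5): e=[14,2,22] → #
    (3,2)@(7, 5): e=[12,-20,46] → ·
    (1,3)@(3, 7): e=[22,14,2] → #
    (2,3)@(5, 7): e=[20,-8,26] → ·
    (1,4)@(3, 9): e=[28,4,6] → #
    (2,4)@(5, 9): e=[26,-18,30] → ·
    (1,5)@(3, 11): e=[34,-6,10] → ·
  covered (5 px):
    · · # ·
    · · # ·
    · · # ·
    · # · ·
    · # · ·
    · · · ·
    · · · ·
    · · · ·
    · · · ·

Final: [[2,0],[2,1],[2,2],[1,3],[1,4]]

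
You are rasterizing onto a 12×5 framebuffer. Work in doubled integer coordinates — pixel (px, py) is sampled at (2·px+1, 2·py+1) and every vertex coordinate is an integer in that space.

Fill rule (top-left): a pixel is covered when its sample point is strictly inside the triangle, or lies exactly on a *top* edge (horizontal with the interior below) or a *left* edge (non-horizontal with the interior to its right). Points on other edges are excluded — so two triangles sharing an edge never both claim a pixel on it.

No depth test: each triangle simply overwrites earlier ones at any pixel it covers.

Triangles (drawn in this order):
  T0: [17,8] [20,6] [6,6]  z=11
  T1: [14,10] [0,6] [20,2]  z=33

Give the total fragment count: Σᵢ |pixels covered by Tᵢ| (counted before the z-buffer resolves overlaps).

T0:
  2·area = 28  (B↔C swapped to make it positive)
  edge (17, 8)→(6, 6): d=(-11,-2) top-left  bias=+0
  edge (6, 6)→(20, 6): d=(14,0) top-left  bias=+0
  edge (20, 6)→(17, 8): d=(-3,2) right/bottom  bias=-1
    (6,3)@(13, 7): e=[3,14,11] → X
    (7,3)@(15, 7): e=[7,14,7] → X
    (8,3)@(17, 7): e=[11,14,3] → X
    (9,3)@(19, 7): e=[15,14,-1] → .
    (6,4)@(13, 9): e=[-19,42,5] → .
    (7,4)@(15, 9): e=[-15,42,1] → .
    (8,4)@(17, 9): e=[-11,42,-3] → .
  covered (3 px):
    . . . . . . . . . . . .
    . . . . . . . . . . . .
    . . . . . . . . . . . .
    . . . . . . X X X . . .
    . . . . . . . . . . . .
T1:
  2·area = 136
  edge (14, 10)→(0, 6): d=(-14,-4) top-left  bias=+0
  edge (0, 6)→(20, 2): d=(20,-4) top-left  bias=+0
  edge (20, 2)→(14, 10): d=(-6,8) right/bottom  bias=-1
    (7,1)@(15, 3): e=[102,0,34] → X  [on edge]
    (8,1)@(17, 3): e=[110,8,18] → X
    (9,1)@(19, 3): e=[118,16,2] → X
    (10,1)@(21, 3): e=[126,24,-14] → .
    (2,2)@(5, 5): e=[34,0,102] → X  [on edge]
    (3,2)@(7, 5): e=[42,8,86] → X
    (4,2)@(9, 5): e=[50,16,70] → X
    (5,2)@(11, 5): e=[58,24,54] → X
    (6,2)@(13, 5): e=[66,32,38] → X
    (9,2)@(19, 5): e=[90,56,-10] → .
    (2,3)@(5, 7): e=[6,40,90] → X
    (8,3)@(17, 7): e=[54,88,-6] → .
  covered (18 px):
    . . . . . . . . . . . .
    . . . . . . . X X X . .
    . . X X X X X X X . . .
    . . X X X X X X . . . .
    . . . . . X X . . . . .

Answer: 21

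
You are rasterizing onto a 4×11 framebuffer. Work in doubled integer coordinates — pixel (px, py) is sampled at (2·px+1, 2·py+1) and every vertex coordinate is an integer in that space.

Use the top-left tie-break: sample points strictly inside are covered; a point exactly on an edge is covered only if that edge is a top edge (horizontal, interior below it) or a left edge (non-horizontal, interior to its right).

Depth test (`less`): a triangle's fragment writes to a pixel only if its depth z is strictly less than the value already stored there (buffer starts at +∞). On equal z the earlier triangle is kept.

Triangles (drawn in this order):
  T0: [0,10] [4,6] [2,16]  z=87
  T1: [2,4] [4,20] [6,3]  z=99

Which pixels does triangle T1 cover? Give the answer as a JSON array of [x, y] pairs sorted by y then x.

T0:
  2·area = 32
  edge (0, 10)→(4, 6): d=(4,-4) top-left  bias=+0
  edge (4, 6)→(2, 16): d=(-2,10) right/bottom  bias=-1
  edge (2, 16)→(0, 10): d=(-2,-6) top-left  bias=+0
    (2,0)@(5, 1): e=[-16,0,48] → ·  [on edge]
    (3,1)@(7, 3): e=[0,-24,56] → ·  [on edge]
    (2,2)@(5, 5): e=[0,-8,40] → ·  [on edge]
    (1,3)@(3, 7): e=[0,8,24] → █  [on edge]
    (2,3)@(5, 7): e=[8,-12,36] → ·
    (0,4)@(1, 9): e=[0,24,8] → █  [on edge]
    (2,4)@(5, 9): e=[16,-16,32] → ·
    (0,5)@(1, 11): e=[8,20,4] → █
    (1,5)@(3, 11): e=[16,0,16] → ·  [on edge]
    (0,6)@(1, 13): e=[16,16,0] → █  [on edge]
    (1,6)@(3, 13): e=[24,-4,12] → ·
    (0,7)@(1, 15): e=[24,12,-4] → ·
    (1,9)@(3, 19): e=[48,-16,0] → ·  [on edge]
    (0,10)@(1, 21): e=[48,0,-16] → ·  [on edge]
  covered (5 px):
    · · · ·
    · · · ·
    · · · ·
    · █ · ·
    █ █ · ·
    █ · · ·
    █ · · ·
    · · · ·
    · · · ·
    · · · ·
    · · · ·
T1:
  2·area = 66  (B↔C swapped to make it positive)
  edge (2, 4)→(6, 3): d=(4,-1) top-left  bias=+0
  edge (6, 3)→(4, 20): d=(-2,17) right/bottom  bias=-1
  edge (4, 20)→(2, 4): d=(-2,-16) top-left  bias=+0
    (1,2)@(3, 5): e=[5,47,14] → █
    (2,2)@(5, 5): e=[7,13,46] → █
    (3,2)@(7, 5): e=[9,-21,78] → ·
    (1,3)@(3, 7): e=[13,43,10] → █
    (3,3)@(7, 7): e=[17,-25,74] → ·
    (1,4)@(3, 9): e=[21,39,6] → █
    (3,4)@(7, 9): e=[25,-29,70] → ·
    (1,5)@(3, 11): e=[29,35,2] → █
    (3,5)@(7, 11): e=[33,-33,66] → ·
    (1,6)@(3, 13): e=[37,31,-2] → ·
    (2,6)@(5, 13): e=[39,-3,30] → ·
  covered (8 px):
    · · · ·
    · · · ·
    · █ █ ·
    · █ █ ·
    · █ █ ·
    · █ █ ·
    · · · ·
    · · · ·
    · · · ·
    · · · ·
    · · · ·

Final: [[1,2],[2,2],[1,3],[2,3],[1,4],[2,4],[1,5],[2,5]]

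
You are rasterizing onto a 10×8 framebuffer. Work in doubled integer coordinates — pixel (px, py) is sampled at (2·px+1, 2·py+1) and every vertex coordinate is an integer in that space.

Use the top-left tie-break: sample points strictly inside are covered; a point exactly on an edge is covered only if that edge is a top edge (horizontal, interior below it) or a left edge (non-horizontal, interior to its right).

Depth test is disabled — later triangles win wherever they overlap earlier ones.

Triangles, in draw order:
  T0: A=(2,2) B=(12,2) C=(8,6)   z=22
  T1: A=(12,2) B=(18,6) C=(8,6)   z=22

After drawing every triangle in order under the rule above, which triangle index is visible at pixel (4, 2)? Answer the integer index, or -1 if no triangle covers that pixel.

T0:
  2·area = 40
  edge (2, 2)→(12, 2): d=(10,0) top-left  bias=+0
  edge (12, 2)→(8, 6): d=(-4,4) right/bottom  bias=-1
  edge (8, 6)→(2, 2): d=(-6,-4) top-left  bias=+0
    (6,0)@(13, 1): e=[-10,0,50] → ·  [on edge]
    (2,1)@(5, 3): e=[10,24,6] → #
    (3,1)@(7, 3): e=[10,16,14] → #
    (4,1)@(9, 3): e=[10,8,22] → #
    (5,1)@(11, 3): e=[10,0,30] → ·  [on edge]
    (2,2)@(5, 5): e=[30,16,-6] → ·
    (3,2)@(7, 5): e=[30,8,2] → #
    (4,2)@(9, 5): e=[30,0,10] → ·  [on edge]
    (3,3)@(7, 7): e=[50,0,-10] → ·  [on edge]
    (2,4)@(5, 9): e=[70,0,-30] → ·  [on edge]
    (1,5)@(3, 11): e=[90,0,-50] → ·  [on edge]
    (0,6)@(1, 13): e=[110,0,-70] → ·  [on edge]
  covered (4 px):
    · · · · · · · · · ·
    · · # # # · · · · ·
    · · · # · · · · · ·
    · · · · · · · · · ·
    · · · · · · · · · ·
    · · · · · · · · · ·
    · · · · · · · · · ·
    · · · · · · · · · ·
T1:
  2·area = 40
  edge (12, 2)→(18, 6): d=(6,4) right/bottom  bias=-1
  edge (18, 6)→(8, 6): d=(-10,0) right/bottom  bias=-1
  edge (8, 6)→(12, 2): d=(4,-4) top-left  bias=+0
    (6,0)@(13, 1): e=[-10,50,0] → ·  [on edge]
    (5,1)@(11, 3): e=[10,30,0] → #  [on edge]
    (6,1)@(13, 3): e=[2,30,8] → #
    (7,1)@(15, 3): e=[-6,30,16] → ·
    (4,2)@(9, 5): e=[30,10,0] → #  [on edge]
    (7,2)@(15, 5): e=[6,10,24] → #
    (8,2)@(17, 5): e=[-2,10,32] → ·
    (3,3)@(7, 7): e=[50,-10,0] → ·  [on edge]
    (4,3)@(9, 7): e=[42,-10,8] → ·
    (5,3)@(11, 7): e=[34,-10,16] → ·
    (6,3)@(13, 7): e=[26,-10,24] → ·
    (7,3)@(15, 7): e=[18,-10,32] → ·
    (2,4)@(5, 9): e=[70,-30,0] → ·  [on edge]
    (1,5)@(3, 11): e=[90,-50,0] → ·  [on edge]
    (0,6)@(1, 13): e=[110,-70,0] → ·  [on edge]
  covered (6 px):
    · · · · · · · · · ·
    · · · · · # # · · ·
    · · · · # # # # · ·
    · · · · · · · · · ·
    · · · · · · · · · ·
    · · · · · · · · · ·
    · · · · · · · · · ·
    · · · · · · · · · ·

Z-buffer (winner per pixel, '.' = empty):
  . . . . . . . . . .
  . . 0 0 0 1 1 . . .
  . . . 0 1 1 1 1 . .
  . . . . . . . . . .
  . . . . . . . . . .
  . . . . . . . . . .
  . . . . . . . . . .
  . . . . . . . . . .

Answer: 1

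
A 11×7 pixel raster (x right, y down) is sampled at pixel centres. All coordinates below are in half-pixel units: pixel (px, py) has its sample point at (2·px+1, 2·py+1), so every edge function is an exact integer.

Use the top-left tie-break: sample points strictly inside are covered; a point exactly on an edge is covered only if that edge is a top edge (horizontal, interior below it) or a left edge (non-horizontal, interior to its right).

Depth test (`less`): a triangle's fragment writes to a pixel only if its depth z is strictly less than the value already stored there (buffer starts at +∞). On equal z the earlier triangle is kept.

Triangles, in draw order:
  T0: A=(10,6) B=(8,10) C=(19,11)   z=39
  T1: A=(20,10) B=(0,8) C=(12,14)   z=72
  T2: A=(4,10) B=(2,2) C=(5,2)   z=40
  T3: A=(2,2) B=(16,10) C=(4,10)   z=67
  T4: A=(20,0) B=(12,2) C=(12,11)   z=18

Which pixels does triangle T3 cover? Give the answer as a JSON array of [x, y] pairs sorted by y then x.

T0:
  2·area = 46  (B↔C swapped to make it positive)
  edge (10, 6)→(19, 11): d=(9,5) right/bottom  bias=-1
  edge (19, 11)→(8, 10): d=(-11,-1) top-left  bias=+0
  edge (8, 10)→(10, 6): d=(2,-4) top-left  bias=+0
    (0,0)@(1, 1): e=[0,92,-46] → .  [on edge]
    (5,3)@(11, 7): e=[4,36,6] → X
    (6,3)@(13, 7): e=[-6,38,14] → .
    (4,4)@(9, 9): e=[32,12,2] → X
    (6,4)@(13, 9): e=[12,16,18] → X
    (7,4)@(15, 9): e=[2,18,26] → X
    (8,4)@(17, 9): e=[-8,20,34] → .
    (4,5)@(9, 11): e=[50,-10,6] → .
    (5,5)@(11, 11): e=[40,-8,14] → .
    (6,5)@(13, 11): e=[30,-6,22] → .
    (7,5)@(15, 11): e=[20,-4,30] → .
    (9,5)@(19, 11): e=[0,0,46] → .  [on edge]
  covered (5 px):
    . . . . . . . . . . .
    . . . . . . . . . . .
    . . . . . . . . . . .
    . . . . . X . . . . .
    . . . . X X X X . . .
    . . . . . . . . . . .
    . . . . . . . . . . .
T1:
  2·area = 96  (B↔C swapped to make it positive)
  edge (20, 10)→(12, 14): d=(-8,4) right/bottom  bias=-1
  edge (12, 14)→(0, 8): d=(-12,-6) top-left  bias=+0
  edge (0, 8)→(20, 10): d=(20,2) right/bottom  bias=-1
    (1,4)@(3, 9): e=[76,6,14] → X
    (2,4)@(5, 9): e=[68,18,10] → X
    (3,4)@(7, 9): e=[60,30,6] → X
    (4,4)@(9, 9): e=[52,42,2] → X
    (5,4)@(11, 9): e=[44,54,-2] → .
    (1,5)@(3, 11): e=[60,-18,54] → .
    (2,5)@(5, 11): e=[52,-6,50] → .
    (3,5)@(7, 11): e=[44,6,46] → X
    (5,5)@(11, 11): e=[28,30,38] → X
    (6,5)@(13, 11): e=[20,42,34] → X
    (7,5)@(15, 11): e=[12,54,30] → X
    (8,5)@(17, 11): e=[4,66,26] → X
  covered (12 px):
    . . . . . . . . . . .
    . . . . . . . . . . .
    . . . . . . . . . . .
    . . . . . . . . . . .
    . X X X X . . . . . .
    . . . X X X X X X . .
    . . . . . X X . . . .
T2:
  2·area = 24
  edge (4, 10)→(2, 2): d=(-2,-8) top-left  bias=+0
  edge (2, 2)→(5, 2): d=(3,0) top-left  bias=+0
  edge (5, 2)→(4, 10): d=(-1,8) right/bottom  bias=-1
    (1,1)@(3, 3): e=[6,3,15] → X
    (2,1)@(5, 3): e=[22,3,-1] → .
    (1,2)@(3, 5): e=[2,9,13] → X
    (2,2)@(5, 5): e=[18,9,-3] → .
    (1,3)@(3, 7): e=[-2,15,11] → .
  covered (2 px):
    . . . . . . . . . . .
    . X . . . . . . . . .
    . X . . . . . . . . .
    . . . . . . . . . . .
    . . . . . . . . . . .
    . . . . . . . . . . .
    . . . . . . . . . . .
T3:
  2·area = 96
  edge (2, 2)→(16, 10): d=(14,8) right/bottom  bias=-1
  edge (16, 10)→(4, 10): d=(-12,0) right/bottom  bias=-1
  edge (4, 10)→(2, 2): d=(-2,-8) top-left  bias=+0
    (1,1)@(3, 3): e=[6,84,6] → X
    (2,1)@(5, 3): e=[-10,84,22] → .
    (1,2)@(3, 5): e=[34,60,2] → X
    (2,2)@(5, 5): e=[18,60,18] → X
    (3,2)@(7, 5): e=[2,60,34] → X
    (4,2)@(9, 5): e=[-14,60,50] → .
    (1,3)@(3, 7): e=[62,36,-2] → .
    (2,3)@(5, 7): e=[46,36,14] → X
    (4,3)@(9, 7): e=[14,36,46] → X
    (5,3)@(11, 7): e=[-2,36,62] → .
    (2,4)@(5, 9): e=[74,12,10] → X
    (5,4)@(11, 9): e=[26,12,58] → X
  covered (12 px):
    . . . . . . . . . . .
    . X . . . . . . . . .
    . X X X . . . . . . .
    . . X X X . . . . . .
    . . X X X X X . . . .
    . . . . . . . . . . .
    . . . . . . . . . . .
T4:
  2·area = 72  (B↔C swapped to make it positive)
  edge (20, 0)→(12, 11): d=(-8,11) right/bottom  bias=-1
  edge (12, 11)→(12, 2): d=(0,-9) top-left  bias=+0
  edge (12, 2)→(20, 0): d=(8,-2) top-left  bias=+0
    (8,0)@(17, 1): e=[25,45,2] → X
    (9,0)@(19, 1): e=[3,63,6] → X
    (10,0)@(21, 1): e=[-19,81,10] → .
    (6,1)@(13, 3): e=[53,9,10] → X
    (7,1)@(15, 3): e=[31,27,14] → X
    (9,1)@(19, 3): e=[-13,63,22] → .
    (6,2)@(13, 5): e=[37,9,26] → X
    (8,2)@(17, 5): e=[-7,45,34] → .
    (6,3)@(13, 7): e=[21,9,42] → X
    (7,3)@(15, 7): e=[-1,27,46] → .
    (6,4)@(13, 9): e=[5,9,58] → X
    (7,4)@(15, 9): e=[-17,27,62] → .
  covered (9 px):
    . . . . . . . . X X .
    . . . . . . X X X . .
    . . . . . . X X . . .
    . . . . . . X . . . .
    . . . . . . X . . . .
    . . . . . . . . . . .
    . . . . . . . . . . .

Final: [[1,1],[1,2],[2,2],[3,2],[2,3],[3,3],[4,3],[2,4],[3,4],[4,4],[5,4],[6,4]]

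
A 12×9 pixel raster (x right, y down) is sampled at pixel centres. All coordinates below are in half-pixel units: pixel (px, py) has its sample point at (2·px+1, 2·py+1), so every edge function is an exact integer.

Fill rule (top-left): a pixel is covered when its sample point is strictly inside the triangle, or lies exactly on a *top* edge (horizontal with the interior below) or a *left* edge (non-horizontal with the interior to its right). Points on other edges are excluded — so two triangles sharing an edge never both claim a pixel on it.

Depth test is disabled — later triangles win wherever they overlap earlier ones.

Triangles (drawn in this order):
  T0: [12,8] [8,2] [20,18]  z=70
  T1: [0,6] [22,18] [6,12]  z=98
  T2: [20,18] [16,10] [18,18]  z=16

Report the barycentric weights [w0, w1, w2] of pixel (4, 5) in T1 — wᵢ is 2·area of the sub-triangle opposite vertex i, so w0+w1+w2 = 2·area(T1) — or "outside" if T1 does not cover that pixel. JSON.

T0:
  2·area = 8
  edge (12, 8)→(8, 2): d=(-4,-6) top-left  bias=+0
  edge (8, 2)→(20, 18): d=(12,16) right/bottom  bias=-1
  edge (20, 18)→(12, 8): d=(-8,-10) top-left  bias=+0
    (6,4)@(13, 9): e=[2,4,2] → █
    (7,4)@(15, 9): e=[14,-28,22] → ·
    (6,5)@(13, 11): e=[-6,28,-14] → ·
  covered (1 px):
    · · · · · · · · · · · ·
    · · · · · · · · · · · ·
    · · · · · · · · · · · ·
    · · · · · · · · · · · ·
    · · · · · · █ · · · · ·
    · · · · · · · · · · · ·
    · · · · · · · · · · · ·
    · · · · · · · · · · · ·
    · · · · · · · · · · · ·
T1:
  2·area = 60
  edge (0, 6)→(22, 18): d=(22,12) right/bottom  bias=-1
  edge (22, 18)→(6, 12): d=(-16,-6) top-left  bias=+0
  edge (6, 12)→(0, 6): d=(-6,-6) top-left  bias=+0
    (0,3)@(1, 7): e=[10,50,0] → █  [on edge]
    (1,3)@(3, 7): e=[-14,62,12] → ·
    (0,4)@(1, 9): e=[54,18,-12] → ·
    (1,4)@(3, 9): e=[30,30,0] → █  [on edge]
    (2,4)@(5, 9): e=[6,42,12] → █
    (3,4)@(7, 9): e=[-18,54,24] → ·
    (1,5)@(3, 11): e=[74,-2,-12] → ·
    (2,5)@(5, 11): e=[50,10,0] → █  [on edge]
    (3,5)@(7, 11): e=[26,22,12] → █
    (4,5)@(9, 11): e=[2,34,24] → █
    (5,5)@(11, 11): e=[-22,46,36] → ·
    (2,6)@(5, 13): e=[94,-22,-12] → ·
    (3,6)@(7, 13): e=[70,-10,0] → ·  [on edge]
    (4,7)@(9, 15): e=[90,-30,0] → ·  [on edge]
    (5,8)@(11, 17): e=[110,-50,0] → ·  [on edge]
  covered (9 px):
    · · · · · · · · · · · ·
    · · · · · · · · · · · ·
    · · · · · · · · · · · ·
    █ · · · · · · · · · · ·
    · █ █ · · · · · · · · ·
    · · █ █ █ · · · · · · ·
    · · · · █ █ · · · · · ·
    · · · · · · · █ · · · ·
    · · · · · · · · · · · ·
T2:
  2·area = 16  (B↔C swapped to make it positive)
  edge (20, 18)→(18, 18): d=(-2,0) right/bottom  bias=-1
  edge (18, 18)→(16, 10): d=(-2,-8) top-left  bias=+0
  edge (16, 10)→(20, 18): d=(4,8) right/bottom  bias=-1
    (8,6)@(17, 13): e=[10,2,4] → █
    (9,6)@(19, 13): e=[10,18,-12] → ·
    (8,7)@(17, 15): e=[6,-2,12] → ·
    (9,8)@(19, 17): e=[2,10,4] → █
    (10,8)@(21, 17): e=[2,26,-12] → ·
  covered (2 px):
    · · · · · · · · · · · ·
    · · · · · · · · · · · ·
    · · · · · · · · · · · ·
    · · · · · · · · · · · ·
    · · · · · · · · · · · ·
    · · · · · · · · · · · ·
    · · · · · · · · █ · · ·
    · · · · · · · · · · · ·
    · · · · · · · · · █ · ·

Answer: [34,24,2]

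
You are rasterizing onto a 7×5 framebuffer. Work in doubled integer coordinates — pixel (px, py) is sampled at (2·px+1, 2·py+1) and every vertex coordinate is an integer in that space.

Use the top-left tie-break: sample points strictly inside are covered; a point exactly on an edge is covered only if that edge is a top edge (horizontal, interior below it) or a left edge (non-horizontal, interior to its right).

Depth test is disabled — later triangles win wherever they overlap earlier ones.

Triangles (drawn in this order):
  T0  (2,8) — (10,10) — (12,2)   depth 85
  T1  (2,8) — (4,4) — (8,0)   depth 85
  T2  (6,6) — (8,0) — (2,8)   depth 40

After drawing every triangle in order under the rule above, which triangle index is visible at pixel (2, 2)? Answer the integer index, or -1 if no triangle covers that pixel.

T0:
  2·area = 68  (B↔C swapped to make it positive)
  edge (2, 8)→(12, 2): d=(10,-6) top-left  bias=+0
  edge (12, 2)→(10, 10): d=(-2,8) right/bottom  bias=-1
  edge (10, 10)→(2, 8): d=(-8,-2) top-left  bias=+0
    (5,1)@(11, 3): e=[4,6,58] → █
    (6,1)@(13, 3): e=[16,-10,62] → ·
    (3,2)@(7, 5): e=[0,34,34] → █  [on edge]
    (4,2)@(9, 5): e=[12,18,38] → █
    (6,2)@(13, 5): e=[36,-14,46] → ·
    (2,3)@(5, 7): e=[8,46,14] → █
    (5,3)@(11, 7): e=[44,-2,26] → ·
    (2,4)@(5, 9): e=[28,42,-2] → ·
    (3,4)@(7, 9): e=[40,26,2] → █
    (5,4)@(11, 9): e=[64,-6,10] → ·
  covered (9 px):
    · · · · · · ·
    · · · · · █ ·
    · · · █ █ █ ·
    · · █ █ █ · ·
    · · · █ █ · ·
T1:
  2·area = 8
  edge (2, 8)→(4, 4): d=(2,-4) top-left  bias=+0
  edge (4, 4)→(8, 0): d=(4,-4) top-left  bias=+0
  edge (8, 0)→(2, 8): d=(-6,8) right/bottom  bias=-1
    (3,0)@(7, 1): e=[6,0,2] → █  [on edge]
    (4,0)@(9, 1): e=[14,8,-14] → ·
    (2,1)@(5, 3): e=[2,0,6] → █  [on edge]
    (3,1)@(7, 3): e=[10,8,-10] → ·
    (1,2)@(3, 5): e=[-2,0,10] → ·  [on edge]
    (2,2)@(5, 5): e=[6,8,-6] → ·
    (0,3)@(1, 7): e=[-6,0,14] → ·  [on edge]
  covered (2 px):
    · · · █ · · ·
    · · █ · · · ·
    · · · · · · ·
    · · · · · · ·
    · · · · · · ·
T2:
  2·area = 20  (B↔C swapped to make it positive)
  edge (6, 6)→(2, 8): d=(-4,2) right/bottom  bias=-1
  edge (2, 8)→(8, 0): d=(6,-8) top-left  bias=+0
  edge (8, 0)→(6, 6): d=(-2,6) right/bottom  bias=-1
    (3,1)@(7, 3): e=[10,10,0] → ·  [on edge]
    (2,2)@(5, 5): e=[6,6,8] → █
    (3,2)@(7, 5): e=[2,22,-4] → ·
    (1,3)@(3, 7): e=[2,2,16] → █
    (2,3)@(5, 7): e=[-2,18,4] → ·
    (1,4)@(3, 9): e=[-6,14,12] → ·
    (2,4)@(5, 9): e=[-10,30,0] → ·  [on edge]
  covered (2 px):
    · · · · · · ·
    · · · · · · ·
    · · █ · · · ·
    · █ · · · · ·
    · · · · · · ·

Z-buffer (winner per pixel, '.' = empty):
  . . . 1 . . .
  . . 1 . . 0 .
  . . 2 0 0 0 .
  . 2 0 0 0 . .
  . . . 0 0 . .

Answer: 2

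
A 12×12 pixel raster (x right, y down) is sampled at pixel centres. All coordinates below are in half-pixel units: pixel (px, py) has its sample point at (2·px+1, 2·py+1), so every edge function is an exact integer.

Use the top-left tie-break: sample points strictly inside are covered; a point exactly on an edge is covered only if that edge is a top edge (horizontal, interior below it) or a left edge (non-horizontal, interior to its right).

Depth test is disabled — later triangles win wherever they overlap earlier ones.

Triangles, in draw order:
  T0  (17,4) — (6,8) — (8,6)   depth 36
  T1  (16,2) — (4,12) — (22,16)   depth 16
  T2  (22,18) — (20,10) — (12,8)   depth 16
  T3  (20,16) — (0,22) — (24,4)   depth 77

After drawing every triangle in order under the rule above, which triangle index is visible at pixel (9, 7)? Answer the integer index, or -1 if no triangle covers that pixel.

T0:
  2·area = 14
  edge (17, 4)→(6, 8): d=(-11,4) right/bottom  bias=-1
  edge (6, 8)→(8, 6): d=(2,-2) top-left  bias=+0
  edge (8, 6)→(17, 4): d=(9,-2) top-left  bias=+0
    (6,0)@(13, 1): e=[49,0,-35] → ·  [on edge]
    (5,1)@(11, 3): e=[35,0,-21] → ·  [on edge]
    (4,2)@(9, 5): e=[21,0,-7] → ·  [on edge]
    (6,2)@(13, 5): e=[5,8,1] → █
    (7,2)@(15, 5): e=[-3,12,5] → ·
    (3,3)@(7, 7): e=[7,0,7] → █  [on edge]
    (4,3)@(9, 7): e=[-1,4,11] → ·
    (6,3)@(13, 7): e=[-17,12,19] → ·
    (2,4)@(5, 9): e=[-7,0,21] → ·  [on edge]
    (3,4)@(7, 9): e=[-15,4,25] → ·
    (1,5)@(3, 11): e=[-21,0,35] → ·  [on edge]
    (0,6)@(1, 13): e=[-35,0,49] → ·  [on edge]
  covered (2 px):
    · · · · · · · · · · · ·
    · · · · · · · · · · · ·
    · · · · · · █ · · · · ·
    · · · █ · · · · · · · ·
    · · · · · · · · · · · ·
    · · · · · · · · · · · ·
    · · · · · · · · · · · ·
    · · · · · · · · · · · ·
    · · · · · · · · · · · ·
    · · · · · · · · · · · ·
    · · · · · · · · · · · ·
    · · · · · · · · · · · ·
T1:
  2·area = 228  (B↔C swapped to make it positive)
  edge (16, 2)→(22, 16): d=(6,14) right/bottom  bias=-1
  edge (22, 16)→(4, 12): d=(-18,-4) top-left  bias=+0
  edge (4, 12)→(16, 2): d=(12,-10) top-left  bias=+0
    (7,1)@(15, 3): e=[20,206,2] → █
    (8,1)@(17, 3): e=[-8,214,22] → ·
    (6,2)@(13, 5): e=[60,162,6] → █
    (8,2)@(17, 5): e=[4,178,46] → █
    (9,2)@(19, 5): e=[-24,186,66] → ·
    (5,3)@(11, 7): e=[100,118,10] → █
    (9,3)@(19, 7): e=[-12,150,90] → ·
    (4,4)@(9, 9): e=[140,74,14] → █
    (9,4)@(19, 9): e=[0,114,114] → ·  [on edge]
    (3,5)@(7, 11): e=[180,30,18] → █
    (9,5)@(19, 11): e=[12,78,138] → █
    (10,5)@(21, 11): e=[-16,86,158] → ·
  covered (28 px):
    · · · · · · · · · · · ·
    · · · · · · · █ · · · ·
    · · · · · · █ █ █ · · ·
    · · · · · █ █ █ █ · · ·
    · · · · █ █ █ █ █ · · ·
    · · · █ █ █ █ █ █ █ · ·
    · · · · █ █ █ █ █ █ · ·
    · · · · · · · · · █ █ ·
    · · · · · · · · · · · ·
    · · · · · · · · · · · ·
    · · · · · · · · · · · ·
    · · · · · · · · · · · ·
T2:
  2·area = 60  (B↔C swapped to make it positive)
  edge (22, 18)→(12, 8): d=(-10,-10) top-left  bias=+0
  edge (12, 8)→(20, 10): d=(8,2) right/bottom  bias=-1
  edge (20, 10)→(22, 18): d=(2,8) right/bottom  bias=-1
    (2,0)@(5, 1): e=[0,-42,102] → ·  [on edge]
    (3,1)@(7, 3): e=[0,-30,90] → ·  [on edge]
    (4,2)@(9, 5): e=[0,-18,78] → ·  [on edge]
    (5,3)@(11, 7): e=[0,-6,66] → ·  [on edge]
    (6,4)@(13, 9): e=[0,6,54] → █  [on edge]
    (7,4)@(15, 9): e=[20,2,38] → █
    (8,4)@(17, 9): e=[40,-2,22] → ·
    (6,5)@(13, 11): e=[-20,22,58] → ·
    (7,5)@(15, 11): e=[0,18,42] → █  [on edge]
    (8,5)@(17, 11): e=[20,14,26] → █
    (9,5)@(19, 11): e=[40,10,10] → █
    (10,5)@(21, 11): e=[60,6,-6] → ·
    (8,6)@(17, 13): e=[0,30,30] → █  [on edge]
    (9,7)@(19, 15): e=[0,42,18] → █  [on edge]
    (10,8)@(21, 17): e=[0,54,6] → █  [on edge]
    (11,9)@(23, 19): e=[0,66,-6] → ·  [on edge]
  covered (10 px):
    · · · · · · · · · · · ·
    · · · · · · · · · · · ·
    · · · · · · · · · · · ·
    · · · · · · · · · · · ·
    · · · · · · █ █ · · · ·
    · · · · · · · █ █ █ · ·
    · · · · · · · · █ █ · ·
    · · · · · · · · · █ █ ·
    · · · · · · · · · · █ ·
    · · · · · · · · · · · ·
    · · · · · · · · · · · ·
    · · · · · · · · · · · ·
T3:
  2·area = 216
  edge (20, 16)→(0, 22): d=(-20,6) right/bottom  bias=-1
  edge (0, 22)→(24, 4): d=(24,-18) top-left  bias=+0
  edge (24, 4)→(20, 16): d=(-4,12) right/bottom  bias=-1
    (11,2)@(23, 5): e=[202,6,8] → █
    (10,3)@(21, 7): e=[174,18,24] → █
    (11,3)@(23, 7): e=[162,54,0] → ·  [on edge]
    (9,4)@(19, 9): e=[146,30,40] → █
    (11,4)@(23, 9): e=[122,102,-8] → ·
    (7,5)@(15, 11): e=[130,6,80] → █
    (8,5)@(17, 11): e=[118,42,56] → █
    (11,5)@(23, 11): e=[82,150,-16] → ·
    (6,6)@(13, 13): e=[102,18,96] → █
    (10,6)@(21, 13): e=[54,162,0] → ·  [on edge]
    (5,7)@(11, 15): e=[74,30,112] → █
    (10,7)@(21, 15): e=[14,210,-8] → ·
    (9,9)@(19, 19): e=[-54,270,0] → ·  [on edge]
  covered (26 px):
    · · · · · · · · · · · ·
    · · · · · · · · · · · ·
    · · · · · · · · · · · █
    · · · · · · · · · · █ ·
    · · · · · · · · · █ █ ·
    · · · · · · · █ █ █ █ ·
    · · · · · · █ █ █ █ · ·
    · · · · · █ █ █ █ █ · ·
    · · · █ █ █ █ █ · · · ·
    · · █ █ █ · · · · · · ·
    · █ · · · · · · · · · ·
    · · · · · · · · · · · ·

Z-buffer (winner per pixel, '.' = empty):
  . . . . . . . . . . . .
  . . . . . . . 1 . . . .
  . . . . . . 1 1 1 . . 3
  . . . 0 . 1 1 1 1 . 3 .
  . . . . 1 1 2 2 1 3 3 .
  . . . 1 1 1 1 3 3 3 3 .
  . . . . 1 1 3 3 3 3 . .
  . . . . . 3 3 3 3 3 2 .
  . . . 3 3 3 3 3 . . 2 .
  . . 3 3 3 . . . . . . .
  . 3 . . . . . . . . . .
  . . . . . . . . . . . .

Result: 3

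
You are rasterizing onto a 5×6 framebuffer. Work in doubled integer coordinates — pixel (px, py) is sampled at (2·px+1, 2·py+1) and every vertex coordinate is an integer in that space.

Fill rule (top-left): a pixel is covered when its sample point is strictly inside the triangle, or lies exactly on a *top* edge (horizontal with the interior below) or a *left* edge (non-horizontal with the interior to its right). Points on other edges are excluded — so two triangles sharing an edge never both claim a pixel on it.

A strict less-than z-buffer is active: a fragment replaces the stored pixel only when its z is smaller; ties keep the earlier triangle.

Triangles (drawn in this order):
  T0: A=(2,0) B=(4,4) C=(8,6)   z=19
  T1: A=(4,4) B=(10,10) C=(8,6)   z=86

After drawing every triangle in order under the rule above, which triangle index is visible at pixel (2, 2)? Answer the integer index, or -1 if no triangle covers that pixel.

T0:
  2·area = 12  (B↔C swapped to make it positive)
  edge (2, 0)→(8, 6): d=(6,6) right/bottom  bias=-1
  edge (8, 6)→(4, 4): d=(-4,-2) top-left  bias=+0
  edge (4, 4)→(2, 0): d=(-2,-4) top-left  bias=+0
    (1,0)@(3, 1): e=[0,10,2] → ·  [on edge]
    (2,1)@(5, 3): e=[0,6,6] → ·  [on edge]
    (3,2)@(7, 5): e=[0,2,10] → ·  [on edge]
    (4,3)@(9, 7): e=[0,-2,14] → ·  [on edge]
  covered (0 px):
    · · · · ·
    · · · · ·
    · · · · ·
    · · · · ·
    · · · · ·
    · · · · ·
T1:
  2·area = 12  (B↔C swapped to make it positive)
  edge (4, 4)→(8, 6): d=(4,2) right/bottom  bias=-1
  edge (8, 6)→(10, 10): d=(2,4) right/bottom  bias=-1
  edge (10, 10)→(4, 4): d=(-6,-6) top-left  bias=+0
    (0,0)@(1, 1): e=[-6,18,0] → ·  [on edge]
    (1,1)@(3, 3): e=[-2,14,0] → ·  [on edge]
    (2,2)@(5, 5): e=[2,10,0] → #  [on edge]
    (3,2)@(7, 5): e=[-2,2,12] → ·
    (2,3)@(5, 7): e=[10,14,-12] → ·
    (3,3)@(7, 7): e=[6,6,0] → #  [on edge]
    (4,3)@(9, 7): e=[2,-2,12] → ·
    (3,4)@(7, 9): e=[14,10,-12] → ·
    (4,4)@(9, 9): e=[10,2,0] → #  [on edge]
    (4,5)@(9, 11): e=[18,6,-12] → ·
  covered (3 px):
    · · · · ·
    · · · · ·
    · · # · ·
    · · · # ·
    · · · · #
    · · · · ·

Z-buffer (winner per pixel, '.' = empty):
  . . . . .
  . . . . .
  . . 1 . .
  . . . 1 .
  . . . . 1
  . . . . .

Answer: 1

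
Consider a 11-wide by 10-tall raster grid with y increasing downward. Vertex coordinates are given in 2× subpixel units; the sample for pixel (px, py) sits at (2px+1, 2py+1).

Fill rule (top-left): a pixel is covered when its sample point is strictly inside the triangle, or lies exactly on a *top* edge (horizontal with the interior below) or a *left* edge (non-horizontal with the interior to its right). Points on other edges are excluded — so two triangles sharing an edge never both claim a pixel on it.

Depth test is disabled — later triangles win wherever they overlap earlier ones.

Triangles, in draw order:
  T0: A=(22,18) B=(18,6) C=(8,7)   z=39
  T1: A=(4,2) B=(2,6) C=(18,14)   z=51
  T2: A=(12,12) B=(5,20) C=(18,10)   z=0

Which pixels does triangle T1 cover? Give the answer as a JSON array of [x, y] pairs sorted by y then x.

T0:
  2·area = 124  (B↔C swapped to make it positive)
  edge (22, 18)→(8, 7): d=(-14,-11) top-left  bias=+0
  edge (8, 7)→(18, 6): d=(10,-1) top-left  bias=+0
  edge (18, 6)→(22, 18): d=(4,12) right/bottom  bias=-1
    (8,1)@(17, 3): e=[155,-31,0] → .  [on edge]
    (4,3)@(9, 7): e=[11,1,112] → X
    (5,3)@(11, 7): e=[33,3,88] → X
    (6,3)@(13, 7): e=[55,5,64] → X
    (7,3)@(15, 7): e=[77,7,40] → X
    (8,3)@(17, 7): e=[99,9,16] → X
    (9,3)@(19, 7): e=[121,11,-8] → .
    (4,4)@(9, 9): e=[-17,21,120] → .
    (5,4)@(11, 9): e=[5,23,96] → X
    (9,4)@(19, 9): e=[93,31,0] → .  [on edge]
    (5,5)@(11, 11): e=[-23,43,104] → .
    (6,5)@(13, 11): e=[-1,45,80] → .
    (10,7)@(21, 15): e=[31,93,0] → .  [on edge]
  covered (16 px):
    . . . . . . . . . . .
    . . . . . . . . . . .
    . . . . . . . . . . .
    . . . . X X X X X . .
    . . . . . X X X X . .
    . . . . . . . X X X .
    . . . . . . . . X X .
    . . . . . . . . . X .
    . . . . . . . . . . X
    . . . . . . . . . . .
T1:
  2·area = 80  (B↔C swapped to make it positive)
  edge (4, 2)→(18, 14): d=(14,12) right/bottom  bias=-1
  edge (18, 14)→(2, 6): d=(-16,-8) top-left  bias=+0
  edge (2, 6)→(4, 2): d=(2,-4) top-left  bias=+0
    (2,1)@(5, 3): e=[2,72,6] → X
    (3,1)@(7, 3): e=[-22,88,14] → .
    (1,2)@(3, 5): e=[54,24,2] → X
    (3,2)@(7, 5): e=[6,56,18] → X
    (4,2)@(9, 5): e=[-18,72,26] → .
    (1,3)@(3, 7): e=[82,-8,6] → .
    (2,3)@(5, 7): e=[58,8,14] → X
    (4,3)@(9, 7): e=[10,40,30] → X
    (5,3)@(11, 7): e=[-14,56,38] → .
    (2,4)@(5, 9): e=[86,-24,18] → .
    (3,4)@(7, 9): e=[62,-8,26] → .
    (4,4)@(9, 9): e=[38,8,34] → X
  covered (10 px):
    . . . . . . . . . . .
    . . X . . . . . . . .
    . X X X . . . . . . .
    . . X X X . . . . . .
    . . . . X X . . . . .
    . . . . . . X . . . .
    . . . . . . . . . . .
    . . . . . . . . . . .
    . . . . . . . . . . .
    . . . . . . . . . . .
T2:
  2·area = 34  (B↔C swapped to make it positive)
  edge (12, 12)→(18, 10): d=(6,-2) top-left  bias=+0
  edge (18, 10)→(5, 20): d=(-13,10) right/bottom  bias=-1
  edge (5, 20)→(12, 12): d=(7,-8) top-left  bias=+0
    (10,4)@(21, 9): e=[0,-17,51] → .  [on edge]
    (7,5)@(15, 11): e=[0,17,17] → X  [on edge]
    (8,5)@(17, 11): e=[4,-3,33] → .
    (4,6)@(9, 13): e=[0,51,-17] → .  [on edge]
    (6,6)@(13, 13): e=[8,11,15] → X
    (7,6)@(15, 13): e=[12,-9,31] → .
    (1,7)@(3, 15): e=[0,85,-51] → .  [on edge]
    (5,7)@(11, 15): e=[16,5,13] → X
    (6,7)@(13, 15): e=[20,-15,29] → .
    (5,8)@(11, 17): e=[28,-21,27] → .
  covered (3 px):
    . . . . . . . . . . .
    . . . . . . . . . . .
    . . . . . . . . . . .
    . . . . . . . . . . .
    . . . . . . . . . . .
    . . . . . . . X . . .
    . . . . . . X . . . .
    . . . . . X . . . . .
    . . . . . . . . . . .
    . . . . . . . . . . .

Answer: [[2,1],[1,2],[2,2],[3,2],[2,3],[3,3],[4,3],[4,4],[5,4],[6,5]]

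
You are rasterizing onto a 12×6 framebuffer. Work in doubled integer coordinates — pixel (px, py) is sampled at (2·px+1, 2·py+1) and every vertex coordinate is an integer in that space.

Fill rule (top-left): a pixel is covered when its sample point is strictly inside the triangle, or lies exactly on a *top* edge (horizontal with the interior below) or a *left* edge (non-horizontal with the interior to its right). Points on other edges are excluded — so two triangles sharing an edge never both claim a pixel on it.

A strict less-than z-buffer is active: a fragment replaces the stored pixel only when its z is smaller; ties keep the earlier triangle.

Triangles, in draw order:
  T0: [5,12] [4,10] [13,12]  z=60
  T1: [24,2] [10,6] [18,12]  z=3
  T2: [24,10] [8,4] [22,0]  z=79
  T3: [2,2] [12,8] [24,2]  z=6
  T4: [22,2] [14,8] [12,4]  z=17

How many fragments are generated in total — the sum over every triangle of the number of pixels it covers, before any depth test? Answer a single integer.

T0:
  2·area = 16
  edge (5, 12)→(4, 10): d=(-1,-2) top-left  bias=+0
  edge (4, 10)→(13, 12): d=(9,2) right/bottom  bias=-1
  edge (13, 12)→(5, 12): d=(-8,0) right/bottom  bias=-1
    (2,5)@(5, 11): e=[1,7,8] → X
    (3,5)@(7, 11): e=[5,3,8] → X
    (4,5)@(9, 11): e=[9,-1,8] → .
  covered (2 px):
    . . . . . . . . . . . .
    . . . . . . . . . . . .
    . . . . . . . . . . . .
    . . . . . . . . . . . .
    . . . . . . . . . . . .
    . . X X . . . . . . . .
T1:
  2·area = 116  (B↔C swapped to make it positive)
  edge (24, 2)→(18, 12): d=(-6,10) right/bottom  bias=-1
  edge (18, 12)→(10, 6): d=(-8,-6) top-left  bias=+0
  edge (10, 6)→(24, 2): d=(14,-4) top-left  bias=+0
    (10,1)@(21, 3): e=[24,90,2] → X
    (11,1)@(23, 3): e=[4,102,10] → X
    (7,2)@(15, 5): e=[72,38,6] → X
    (8,2)@(17, 5): e=[52,50,14] → X
    (9,2)@(19, 5): e=[32,62,22] → X
    (11,2)@(23, 5): e=[-8,86,38] → .
    (6,3)@(13, 7): e=[80,10,26] → X
    (10,3)@(21, 7): e=[0,58,58] → .  [on edge]
    (6,4)@(13, 9): e=[68,-6,54] → .
    (7,4)@(15, 9): e=[48,6,62] → X
    (10,4)@(21, 9): e=[-12,42,86] → .
    (7,5)@(15, 11): e=[36,-10,90] → .
  covered (14 px):
    . . . . . . . . . . . .
    . . . . . . . . . . X X
    . . . . . . . X X X X .
    . . . . . . X X X X . .
    . . . . . . . X X X . .
    . . . . . . . . X . . .
T2:
  2·area = 148
  edge (24, 10)→(8, 4): d=(-16,-6) top-left  bias=+0
  edge (8, 4)→(22, 0): d=(14,-4) top-left  bias=+0
  edge (22, 0)→(24, 10): d=(2,10) right/bottom  bias=-1
    (9,0)@(19, 1): e=[114,2,32] → X
    (10,0)@(21, 1): e=[126,10,12] → X
    (11,0)@(23, 1): e=[138,18,-8] → .
    (6,1)@(13, 3): e=[46,6,96] → X
    (7,1)@(15, 3): e=[58,14,76] → X
    (8,1)@(17, 3): e=[70,22,56] → X
    (11,1)@(23, 3): e=[106,46,-4] → .
    (5,2)@(11, 5): e=[2,26,120] → X
    (11,2)@(23, 5): e=[74,74,0] → .  [on edge]
    (5,3)@(11, 7): e=[-30,54,124] → .
    (6,3)@(13, 7): e=[-18,62,104] → .
    (7,3)@(15, 7): e=[-6,70,84] → .
  covered (18 px):
    . . . . . . . . . X X .
    . . . . . . X X X X X .
    . . . . . X X X X X X .
    . . . . . . . . X X X X
    . . . . . . . . . . . X
    . . . . . . . . . . . .
T3:
  2·area = 132  (B↔C swapped to make it positive)
  edge (2, 2)→(24, 2): d=(22,0) top-left  bias=+0
  edge (24, 2)→(12, 8): d=(-12,6) right/bottom  bias=-1
  edge (12, 8)→(2, 2): d=(-10,-6) top-left  bias=+0
    (2,1)@(5, 3): e=[22,102,8] → X
    (3,1)@(7, 3): e=[22,90,20] → X
    (4,1)@(9, 3): e=[22,78,32] → X
    (5,1)@(11, 3): e=[22,66,44] → X
    (6,1)@(13, 3): e=[22,54,56] → X
    (7,1)@(15, 3): e=[22,42,68] → X
    (8,1)@(17, 3): e=[22,30,80] → X
    (9,1)@(19, 3): e=[22,18,92] → X
    (10,1)@(21, 3): e=[22,6,104] → X
    (11,1)@(23, 3): e=[22,-6,116] → .
    (2,2)@(5, 5): e=[66,78,-12] → .
    (3,2)@(7, 5): e=[66,66,0] → X  [on edge]
    (8,5)@(17, 11): e=[198,-66,0] → .  [on edge]
  covered (17 px):
    . . . . . . . . . . . .
    . . X X X X X X X X X .
    . . . X X X X X X . . .
    . . . . . X X . . . . .
    . . . . . . . . . . . .
    . . . . . . . . . . . .
T4:
  2·area = 44
  edge (22, 2)→(14, 8): d=(-8,6) right/bottom  bias=-1
  edge (14, 8)→(12, 4): d=(-2,-4) top-left  bias=+0
  edge (12, 4)→(22, 2): d=(10,-2) top-left  bias=+0
    (8,1)@(17, 3): e=[22,22,0] → X  [on edge]
    (9,1)@(19, 3): e=[10,30,4] → X
    (10,1)@(21, 3): e=[-2,38,8] → .
    (3,2)@(7, 5): e=[66,-22,0] → .  [on edge]
    (6,2)@(13, 5): e=[30,2,12] → X
    (7,2)@(15, 5): e=[18,10,16] → X
    (9,2)@(19, 5): e=[-6,26,24] → .
    (6,3)@(13, 7): e=[14,-2,32] → .
    (7,3)@(15, 7): e=[2,6,36] → X
    (8,3)@(17, 7): e=[-10,14,40] → .
    (7,4)@(15, 9): e=[-14,2,56] → .
  covered (6 px):
    . . . . . . . . . . . .
    . . . . . . . . X X . .
    . . . . . . X X X . . .
    . . . . . . . X . . . .
    . . . . . . . . . . . .
    . . . . . . . . . . . .

Result: 57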